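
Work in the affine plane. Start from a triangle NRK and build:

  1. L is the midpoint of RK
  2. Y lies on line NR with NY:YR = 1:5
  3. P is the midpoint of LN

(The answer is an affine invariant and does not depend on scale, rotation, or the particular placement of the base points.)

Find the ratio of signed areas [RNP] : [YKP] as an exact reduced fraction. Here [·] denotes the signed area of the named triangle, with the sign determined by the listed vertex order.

[RNP]:[YKP] = 2

Set N = (0, 0), R = (1, 0), K = (0, 1); any affine frame gives the same invariant.
1. L is the midpoint of RK ⇒ L = (1/2, 1/2)
2. Y lies on line NR with NY:YR = 1:5 ⇒ Y = (1/6, 0)
3. P is the midpoint of LN ⇒ P = (1/4, 1/4)
2·[RNP] = -1/4, 2·[YKP] = -1/8
[RNP]:[YKP] = -1/4:-1/8 = 2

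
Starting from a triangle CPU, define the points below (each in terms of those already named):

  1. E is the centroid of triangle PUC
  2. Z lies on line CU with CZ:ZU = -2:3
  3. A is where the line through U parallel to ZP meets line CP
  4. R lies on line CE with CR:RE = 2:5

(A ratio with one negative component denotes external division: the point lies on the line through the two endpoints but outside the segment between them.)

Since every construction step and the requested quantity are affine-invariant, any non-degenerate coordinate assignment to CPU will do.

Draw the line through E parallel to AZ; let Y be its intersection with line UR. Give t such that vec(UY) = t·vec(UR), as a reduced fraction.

t = -14/11

Work in coordinates with C = (0, 0), P = (1, 0), U = (0, 1).
1. E is the centroid of triangle PUC ⇒ E = (1/3, 1/3)
2. Z lies on line CU with CZ:ZU = -2:3 ⇒ Z = (0, -2)
3. A is where the line through U parallel to ZP meets line CP ⇒ A = (-1/2, 0)
4. R lies on line CE with CR:RE = 2:5 ⇒ R = (2/21, 2/21)
through E parallel to AZ: direction (1/2, -2); meets UR at Y = (-4/33, 71/33)
Y = U + t·(R−U) with t = -14/11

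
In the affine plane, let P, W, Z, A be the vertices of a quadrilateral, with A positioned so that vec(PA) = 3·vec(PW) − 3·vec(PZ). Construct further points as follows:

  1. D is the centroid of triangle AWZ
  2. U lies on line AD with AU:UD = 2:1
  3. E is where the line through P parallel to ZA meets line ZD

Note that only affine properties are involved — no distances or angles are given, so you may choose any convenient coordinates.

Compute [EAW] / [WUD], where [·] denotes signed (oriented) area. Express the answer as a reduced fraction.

[EAW]:[WUD] = -63

Choose coordinates P = (0, 0), W = (1, 0), Z = (0, 1), A = (3, -3).
1. D is the centroid of triangle AWZ ⇒ D = (4/3, -2/3)
2. U lies on line AD with AU:UD = 2:1 ⇒ U = (17/9, -13/9)
3. E is where the line through P parallel to ZA meets line ZD ⇒ E = (-12, 16)
2·[EAW] = 7, 2·[WUD] = -1/9
[EAW]:[WUD] = 7:-1/9 = -63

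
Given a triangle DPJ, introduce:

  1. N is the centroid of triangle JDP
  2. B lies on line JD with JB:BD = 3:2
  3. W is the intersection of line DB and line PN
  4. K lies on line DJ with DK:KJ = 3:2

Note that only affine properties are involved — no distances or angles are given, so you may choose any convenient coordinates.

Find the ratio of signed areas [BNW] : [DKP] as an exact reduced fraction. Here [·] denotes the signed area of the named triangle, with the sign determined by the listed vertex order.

[BNW]:[DKP] = -1/18

Work in coordinates with D = (0, 0), P = (1, 0), J = (0, 1).
1. N is the centroid of triangle JDP ⇒ N = (1/3, 1/3)
2. B lies on line JD with JB:BD = 3:2 ⇒ B = (0, 2/5)
3. W is the intersection of line DB and line PN ⇒ W = (0, 1/2)
4. K lies on line DJ with DK:KJ = 3:2 ⇒ K = (0, 3/5)
2·[BNW] = 1/30, 2·[DKP] = -3/5
[BNW]:[DKP] = 1/30:-3/5 = -1/18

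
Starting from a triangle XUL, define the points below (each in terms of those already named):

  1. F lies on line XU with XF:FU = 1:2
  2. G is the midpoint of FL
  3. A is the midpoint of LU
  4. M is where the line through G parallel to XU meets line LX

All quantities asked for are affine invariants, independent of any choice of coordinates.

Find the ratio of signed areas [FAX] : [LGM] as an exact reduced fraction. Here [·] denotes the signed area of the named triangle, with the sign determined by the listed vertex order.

Assign X = (0, 0), U = (1, 0), L = (0, 1) — the answer is frame-independent, so this choice is without loss of generality.
1. F lies on line XU with XF:FU = 1:2 ⇒ F = (1/3, 0)
2. G is the midpoint of FL ⇒ G = (1/6, 1/2)
3. A is the midpoint of LU ⇒ A = (1/2, 1/2)
4. M is where the line through G parallel to XU meets line LX ⇒ M = (0, 1/2)
2·[FAX] = 1/6, 2·[LGM] = -1/12
[FAX]:[LGM] = 1/6:-1/12 = -2

[FAX]:[LGM] = -2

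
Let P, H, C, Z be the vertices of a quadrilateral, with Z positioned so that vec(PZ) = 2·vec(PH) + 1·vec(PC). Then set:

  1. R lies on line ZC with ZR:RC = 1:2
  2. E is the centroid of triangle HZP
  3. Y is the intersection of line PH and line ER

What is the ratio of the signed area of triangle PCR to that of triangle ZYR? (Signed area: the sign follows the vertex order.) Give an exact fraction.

Choose coordinates P = (0, 0), H = (1, 0), C = (0, 1), Z = (2, 1).
1. R lies on line ZC with ZR:RC = 1:2 ⇒ R = (4/3, 1)
2. E is the centroid of triangle HZP ⇒ E = (1, 1/3)
3. Y is the intersection of line PH and line ER ⇒ Y = (5/6, 0)
2·[PCR] = -4/3, 2·[ZYR] = -2/3
[PCR]:[ZYR] = -4/3:-2/3 = 2

[PCR]:[ZYR] = 2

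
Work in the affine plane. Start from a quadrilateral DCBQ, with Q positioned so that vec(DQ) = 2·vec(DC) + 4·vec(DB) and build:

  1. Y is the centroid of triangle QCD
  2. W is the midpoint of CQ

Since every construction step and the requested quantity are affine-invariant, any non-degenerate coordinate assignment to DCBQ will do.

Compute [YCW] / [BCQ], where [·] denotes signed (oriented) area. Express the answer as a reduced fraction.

[YCW]:[BCQ] = 2/15

Set D = (0, 0), C = (1, 0), B = (0, 1), Q = (2, 4); any affine frame gives the same invariant.
1. Y is the centroid of triangle QCD ⇒ Y = (1, 4/3)
2. W is the midpoint of CQ ⇒ W = (3/2, 2)
2·[YCW] = 2/3, 2·[BCQ] = 5
[YCW]:[BCQ] = 2/3:5 = 2/15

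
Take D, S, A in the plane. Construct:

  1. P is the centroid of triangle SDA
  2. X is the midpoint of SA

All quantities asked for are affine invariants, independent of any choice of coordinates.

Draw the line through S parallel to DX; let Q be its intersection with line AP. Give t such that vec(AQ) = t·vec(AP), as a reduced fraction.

t = 2

Choose coordinates D = (0, 0), S = (1, 0), A = (0, 1).
1. P is the centroid of triangle SDA ⇒ P = (1/3, 1/3)
2. X is the midpoint of SA ⇒ X = (1/2, 1/2)
through S parallel to DX: direction (1/2, 1/2); meets AP at Q = (2/3, -1/3)
Q = A + t·(P−A) with t = 2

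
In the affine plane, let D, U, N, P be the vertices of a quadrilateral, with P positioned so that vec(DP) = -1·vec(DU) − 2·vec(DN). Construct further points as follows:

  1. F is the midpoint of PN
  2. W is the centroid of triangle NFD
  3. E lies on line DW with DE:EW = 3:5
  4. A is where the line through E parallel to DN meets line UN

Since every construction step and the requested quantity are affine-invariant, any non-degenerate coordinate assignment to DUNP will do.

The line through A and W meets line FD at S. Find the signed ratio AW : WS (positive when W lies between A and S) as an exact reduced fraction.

AW:WS = 19/8

Assign D = (0, 0), U = (1, 0), N = (0, 1), P = (-1, -2) — the answer is frame-independent, so this choice is without loss of generality.
1. F is the midpoint of PN ⇒ F = (-1/2, -1/2)
2. W is the centroid of triangle NFD ⇒ W = (-1/6, 1/6)
3. E lies on line DW with DE:EW = 3:5 ⇒ E = (-1/16, 1/16)
4. A is where the line through E parallel to DN meets line UN ⇒ A = (-1/16, 17/16)
line AW meets FD at S = (-4/19, -4/19)
W = A + t·(S−A) with t = 19/27, so AW:WS = 19/27:8/27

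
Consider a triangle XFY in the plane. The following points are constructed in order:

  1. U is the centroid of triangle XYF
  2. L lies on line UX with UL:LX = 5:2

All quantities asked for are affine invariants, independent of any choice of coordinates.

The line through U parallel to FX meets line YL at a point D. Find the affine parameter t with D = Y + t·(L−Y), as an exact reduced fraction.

Set X = (0, 0), F = (1, 0), Y = (0, 1); any affine frame gives the same invariant.
1. U is the centroid of triangle XYF ⇒ U = (1/3, 1/3)
2. L lies on line UX with UL:LX = 5:2 ⇒ L = (2/21, 2/21)
through U parallel to FX: direction (-1, 0); meets YL at D = (4/57, 1/3)
D = Y + t·(L−Y) with t = 14/19

t = 14/19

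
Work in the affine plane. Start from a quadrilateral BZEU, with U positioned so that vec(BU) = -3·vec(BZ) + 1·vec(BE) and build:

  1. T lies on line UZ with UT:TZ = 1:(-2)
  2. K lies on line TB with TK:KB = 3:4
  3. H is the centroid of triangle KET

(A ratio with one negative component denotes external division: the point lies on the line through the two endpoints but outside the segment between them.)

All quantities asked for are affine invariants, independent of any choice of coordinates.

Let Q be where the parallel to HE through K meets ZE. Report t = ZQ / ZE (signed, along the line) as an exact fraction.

t = 16/23

Assign B = (0, 0), Z = (1, 0), E = (0, 1), U = (-3, 1) — the answer is frame-independent, so this choice is without loss of generality.
1. T lies on line UZ with UT:TZ = 1:(-2) ⇒ T = (-7, 2)
2. K lies on line TB with TK:KB = 3:4 ⇒ K = (-4, 8/7)
3. H is the centroid of triangle KET ⇒ H = (-11/3, 29/21)
through K parallel to HE: direction (11/3, -8/21); meets ZE at Q = (7/23, 16/23)
Q = Z + t·(E−Z) with t = 16/23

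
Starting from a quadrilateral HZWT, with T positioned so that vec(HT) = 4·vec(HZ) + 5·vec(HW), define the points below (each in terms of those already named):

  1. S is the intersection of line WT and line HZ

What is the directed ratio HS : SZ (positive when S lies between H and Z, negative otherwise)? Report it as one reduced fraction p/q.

Choose coordinates H = (0, 0), Z = (1, 0), W = (0, 1), T = (4, 5).
1. S is the intersection of line WT and line HZ ⇒ S = (-1, 0)
S = H + t·(Z−H) with t = -1, so HS:SZ = t:(1−t) = -1:2

HS:SZ = -1/2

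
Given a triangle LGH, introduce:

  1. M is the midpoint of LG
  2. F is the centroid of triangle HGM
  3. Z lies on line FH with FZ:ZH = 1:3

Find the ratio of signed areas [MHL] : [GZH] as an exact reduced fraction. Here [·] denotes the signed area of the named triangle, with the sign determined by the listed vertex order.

Work in coordinates with L = (0, 0), G = (1, 0), H = (0, 1).
1. M is the midpoint of LG ⇒ M = (1/2, 0)
2. F is the centroid of triangle HGM ⇒ F = (1/2, 1/3)
3. Z lies on line FH with FZ:ZH = 1:3 ⇒ Z = (3/8, 1/2)
2·[MHL] = 1/2, 2·[GZH] = -1/8
[MHL]:[GZH] = 1/2:-1/8 = -4

[MHL]:[GZH] = -4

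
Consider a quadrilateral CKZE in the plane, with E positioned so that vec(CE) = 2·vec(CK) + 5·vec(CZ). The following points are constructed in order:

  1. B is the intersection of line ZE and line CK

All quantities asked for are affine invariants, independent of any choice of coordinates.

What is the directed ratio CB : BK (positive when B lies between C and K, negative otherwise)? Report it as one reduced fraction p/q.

CB:BK = -1/3

Choose coordinates C = (0, 0), K = (1, 0), Z = (0, 1), E = (2, 5).
1. B is the intersection of line ZE and line CK ⇒ B = (-1/2, 0)
B = C + t·(K−C) with t = -1/2, so CB:BK = t:(1−t) = -1/2:3/2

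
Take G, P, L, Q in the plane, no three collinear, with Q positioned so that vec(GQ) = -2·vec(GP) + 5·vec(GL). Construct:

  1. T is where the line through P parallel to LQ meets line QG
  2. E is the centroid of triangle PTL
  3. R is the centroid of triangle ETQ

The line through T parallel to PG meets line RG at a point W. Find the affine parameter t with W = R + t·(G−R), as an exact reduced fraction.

Choose coordinates G = (0, 0), P = (1, 0), L = (0, 1), Q = (-2, 5).
1. T is where the line through P parallel to LQ meets line QG ⇒ T = (-4, 10)
2. E is the centroid of triangle PTL ⇒ E = (-1, 11/3)
3. R is the centroid of triangle ETQ ⇒ R = (-7/3, 56/9)
through T parallel to PG: direction (-1, 0); meets RG at W = (-15/4, 10)
W = R + t·(G−R) with t = -17/28

t = -17/28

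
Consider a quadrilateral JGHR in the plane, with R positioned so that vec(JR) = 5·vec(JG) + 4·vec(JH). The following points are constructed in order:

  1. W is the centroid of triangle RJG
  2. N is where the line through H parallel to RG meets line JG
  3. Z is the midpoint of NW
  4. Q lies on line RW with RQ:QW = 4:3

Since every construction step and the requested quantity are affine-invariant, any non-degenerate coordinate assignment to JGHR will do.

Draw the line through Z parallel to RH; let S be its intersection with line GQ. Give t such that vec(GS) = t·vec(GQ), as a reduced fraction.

t = 7/8

Work in coordinates with J = (0, 0), G = (1, 0), H = (0, 1), R = (5, 4).
1. W is the centroid of triangle RJG ⇒ W = (2, 4/3)
2. N is where the line through H parallel to RG meets line JG ⇒ N = (-1, 0)
3. Z is the midpoint of NW ⇒ Z = (1/2, 2/3)
4. Q lies on line RW with RQ:QW = 4:3 ⇒ Q = (23/7, 52/21)
through Z parallel to RH: direction (-5, -3); meets GQ at S = (3, 13/6)
S = G + t·(Q−G) with t = 7/8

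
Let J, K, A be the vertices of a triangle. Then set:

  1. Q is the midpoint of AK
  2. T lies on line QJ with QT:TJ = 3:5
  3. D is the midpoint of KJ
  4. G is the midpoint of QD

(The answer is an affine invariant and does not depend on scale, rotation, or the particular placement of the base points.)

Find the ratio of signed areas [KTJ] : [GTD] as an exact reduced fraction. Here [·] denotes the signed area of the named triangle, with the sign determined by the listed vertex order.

[KTJ]:[GTD] = 20/3

Work in coordinates with J = (0, 0), K = (1, 0), A = (0, 1).
1. Q is the midpoint of AK ⇒ Q = (1/2, 1/2)
2. T lies on line QJ with QT:TJ = 3:5 ⇒ T = (5/16, 5/16)
3. D is the midpoint of KJ ⇒ D = (1/2, 0)
4. G is the midpoint of QD ⇒ G = (1/2, 1/4)
2·[KTJ] = 5/16, 2·[GTD] = 3/64
[KTJ]:[GTD] = 5/16:3/64 = 20/3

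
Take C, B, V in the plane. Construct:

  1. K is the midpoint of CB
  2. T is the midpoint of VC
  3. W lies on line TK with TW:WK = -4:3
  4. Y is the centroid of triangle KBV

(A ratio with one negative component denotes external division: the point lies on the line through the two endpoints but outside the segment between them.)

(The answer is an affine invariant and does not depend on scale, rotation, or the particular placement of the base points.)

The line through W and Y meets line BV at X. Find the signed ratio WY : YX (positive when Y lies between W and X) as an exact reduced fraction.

WY:YX = 2

Choose coordinates C = (0, 0), B = (1, 0), V = (0, 1).
1. K is the midpoint of CB ⇒ K = (1/2, 0)
2. T is the midpoint of VC ⇒ T = (0, 1/2)
3. W lies on line TK with TW:WK = -4:3 ⇒ W = (2, -3/2)
4. Y is the centroid of triangle KBV ⇒ Y = (1/2, 1/3)
line WY meets BV at X = (-1/4, 5/4)
Y = W + t·(X−W) with t = 2/3, so WY:YX = 2/3:1/3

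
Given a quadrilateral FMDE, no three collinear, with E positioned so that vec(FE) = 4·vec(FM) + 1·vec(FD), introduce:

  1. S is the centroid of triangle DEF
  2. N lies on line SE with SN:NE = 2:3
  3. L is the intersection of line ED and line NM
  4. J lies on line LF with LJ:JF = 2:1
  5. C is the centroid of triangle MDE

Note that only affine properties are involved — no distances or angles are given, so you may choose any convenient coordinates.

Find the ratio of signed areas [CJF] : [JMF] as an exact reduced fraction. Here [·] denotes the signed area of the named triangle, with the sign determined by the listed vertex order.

Set F = (0, 0), M = (1, 0), D = (0, 1), E = (4, 1); any affine frame gives the same invariant.
1. S is the centroid of triangle DEF ⇒ S = (4/3, 2/3)
2. N lies on line SE with SN:NE = 2:3 ⇒ N = (12/5, 4/5)
3. L is the intersection of line ED and line NM ⇒ L = (11/4, 1)
4. J lies on line LF with LJ:JF = 2:1 ⇒ J = (11/12, 1/3)
5. C is the centroid of triangle MDE ⇒ C = (5/3, 2/3)
2·[CJF] = -1/18, 2·[JMF] = -1/3
[CJF]:[JMF] = -1/18:-1/3 = 1/6

[CJF]:[JMF] = 1/6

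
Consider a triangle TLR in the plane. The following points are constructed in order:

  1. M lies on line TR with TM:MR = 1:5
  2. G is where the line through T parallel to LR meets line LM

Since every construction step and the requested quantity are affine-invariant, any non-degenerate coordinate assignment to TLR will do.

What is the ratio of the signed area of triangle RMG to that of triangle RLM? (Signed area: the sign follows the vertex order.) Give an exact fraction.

Set T = (0, 0), L = (1, 0), R = (0, 1); any affine frame gives the same invariant.
1. M lies on line TR with TM:MR = 1:5 ⇒ M = (0, 1/6)
2. G is where the line through T parallel to LR meets line LM ⇒ G = (-1/5, 1/5)
2·[RMG] = -1/6, 2·[RLM] = -5/6
[RMG]:[RLM] = -1/6:-5/6 = 1/5

[RMG]:[RLM] = 1/5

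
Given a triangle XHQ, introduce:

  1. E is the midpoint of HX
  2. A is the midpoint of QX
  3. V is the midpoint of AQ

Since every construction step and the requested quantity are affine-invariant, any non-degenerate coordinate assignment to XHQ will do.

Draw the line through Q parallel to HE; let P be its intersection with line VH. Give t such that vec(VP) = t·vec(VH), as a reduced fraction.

t = -1/3

Work in coordinates with X = (0, 0), H = (1, 0), Q = (0, 1).
1. E is the midpoint of HX ⇒ E = (1/2, 0)
2. A is the midpoint of QX ⇒ A = (0, 1/2)
3. V is the midpoint of AQ ⇒ V = (0, 3/4)
through Q parallel to HE: direction (-1/2, 0); meets VH at P = (-1/3, 1)
P = V + t·(H−V) with t = -1/3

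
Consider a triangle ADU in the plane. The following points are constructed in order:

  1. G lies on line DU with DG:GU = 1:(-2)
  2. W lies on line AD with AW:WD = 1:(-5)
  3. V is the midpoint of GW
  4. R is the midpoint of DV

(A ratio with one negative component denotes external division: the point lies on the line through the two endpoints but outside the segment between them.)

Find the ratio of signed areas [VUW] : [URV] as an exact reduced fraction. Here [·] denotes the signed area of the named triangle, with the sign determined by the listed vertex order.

Assign A = (0, 0), D = (1, 0), U = (0, 1) — the answer is frame-independent, so this choice is without loss of generality.
1. G lies on line DU with DG:GU = 1:(-2) ⇒ G = (2, -1)
2. W lies on line AD with AW:WD = 1:(-5) ⇒ W = (-1/4, 0)
3. V is the midpoint of GW ⇒ V = (7/8, -1/2)
4. R is the midpoint of DV ⇒ R = (15/16, -1/4)
2·[VUW] = 5/4, 2·[URV] = -5/16
[VUW]:[URV] = 5/4:-5/16 = -4

[VUW]:[URV] = -4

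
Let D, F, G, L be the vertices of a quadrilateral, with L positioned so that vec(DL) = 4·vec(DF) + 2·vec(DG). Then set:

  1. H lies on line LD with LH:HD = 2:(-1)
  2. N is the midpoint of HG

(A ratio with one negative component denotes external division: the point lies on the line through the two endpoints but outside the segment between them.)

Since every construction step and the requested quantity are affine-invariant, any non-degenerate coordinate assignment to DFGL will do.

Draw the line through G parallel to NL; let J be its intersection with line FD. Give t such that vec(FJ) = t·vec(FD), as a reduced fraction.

Choose coordinates D = (0, 0), F = (1, 0), G = (0, 1), L = (4, 2).
1. H lies on line LD with LH:HD = 2:(-1) ⇒ H = (-4, -2)
2. N is the midpoint of HG ⇒ N = (-2, -1/2)
through G parallel to NL: direction (6, 5/2); meets FD at J = (-12/5, 0)
J = F + t·(D−F) with t = 17/5

t = 17/5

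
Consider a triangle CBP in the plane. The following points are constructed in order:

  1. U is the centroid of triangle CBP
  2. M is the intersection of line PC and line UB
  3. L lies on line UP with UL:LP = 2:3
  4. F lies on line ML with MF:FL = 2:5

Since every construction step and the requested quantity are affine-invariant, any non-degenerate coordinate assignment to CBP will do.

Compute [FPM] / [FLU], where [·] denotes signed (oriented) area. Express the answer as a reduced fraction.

Set C = (0, 0), B = (1, 0), P = (0, 1); any affine frame gives the same invariant.
1. U is the centroid of triangle CBP ⇒ U = (1/3, 1/3)
2. M is the intersection of line PC and line UB ⇒ M = (0, 1/2)
3. L lies on line UP with UL:LP = 2:3 ⇒ L = (1/5, 3/5)
4. F lies on line ML with MF:FL = 2:5 ⇒ F = (2/35, 37/70)
2·[FPM] = 1/35, 2·[FLU] = -1/21
[FPM]:[FLU] = 1/35:-1/21 = -3/5

[FPM]:[FLU] = -3/5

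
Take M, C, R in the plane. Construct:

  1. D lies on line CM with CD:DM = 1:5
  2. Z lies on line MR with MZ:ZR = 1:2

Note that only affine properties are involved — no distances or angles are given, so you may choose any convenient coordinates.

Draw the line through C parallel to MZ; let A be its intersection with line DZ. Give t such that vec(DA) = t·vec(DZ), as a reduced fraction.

Assign M = (0, 0), C = (1, 0), R = (0, 1) — the answer is frame-independent, so this choice is without loss of generality.
1. D lies on line CM with CD:DM = 1:5 ⇒ D = (5/6, 0)
2. Z lies on line MR with MZ:ZR = 1:2 ⇒ Z = (0, 1/3)
through C parallel to MZ: direction (0, 1/3); meets DZ at A = (1, -1/15)
A = D + t·(Z−D) with t = -1/5

t = -1/5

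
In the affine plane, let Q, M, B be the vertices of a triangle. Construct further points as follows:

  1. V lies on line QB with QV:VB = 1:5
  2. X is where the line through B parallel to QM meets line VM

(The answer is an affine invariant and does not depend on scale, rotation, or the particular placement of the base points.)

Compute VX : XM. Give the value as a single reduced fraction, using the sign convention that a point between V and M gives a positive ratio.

Choose coordinates Q = (0, 0), M = (1, 0), B = (0, 1).
1. V lies on line QB with QV:VB = 1:5 ⇒ V = (0, 1/6)
2. X is where the line through B parallel to QM meets line VM ⇒ X = (-5, 1)
X = V + t·(M−V) with t = -5, so VX:XM = t:(1−t) = -5:6

VX:XM = -5/6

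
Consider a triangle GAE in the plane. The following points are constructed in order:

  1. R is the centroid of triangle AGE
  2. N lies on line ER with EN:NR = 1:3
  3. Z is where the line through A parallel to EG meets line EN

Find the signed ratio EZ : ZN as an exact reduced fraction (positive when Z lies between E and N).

Set G = (0, 0), A = (1, 0), E = (0, 1); any affine frame gives the same invariant.
1. R is the centroid of triangle AGE ⇒ R = (1/3, 1/3)
2. N lies on line ER with EN:NR = 1:3 ⇒ N = (1/12, 5/6)
3. Z is where the line through A parallel to EG meets line EN ⇒ Z = (1, -1)
Z = E + t·(N−E) with t = 12, so EZ:ZN = t:(1−t) = 12:-11

EZ:ZN = -12/11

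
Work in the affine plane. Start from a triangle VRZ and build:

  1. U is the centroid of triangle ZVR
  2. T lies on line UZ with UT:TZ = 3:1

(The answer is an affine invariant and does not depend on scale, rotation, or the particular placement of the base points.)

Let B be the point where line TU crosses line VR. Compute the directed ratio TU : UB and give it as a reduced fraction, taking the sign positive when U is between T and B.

TU:UB = 3/2

Work in coordinates with V = (0, 0), R = (1, 0), Z = (0, 1).
1. U is the centroid of triangle ZVR ⇒ U = (1/3, 1/3)
2. T lies on line UZ with UT:TZ = 3:1 ⇒ T = (1/12, 5/6)
line TU meets VR at B = (1/2, 0)
U = T + t·(B−T) with t = 3/5, so TU:UB = 3/5:2/5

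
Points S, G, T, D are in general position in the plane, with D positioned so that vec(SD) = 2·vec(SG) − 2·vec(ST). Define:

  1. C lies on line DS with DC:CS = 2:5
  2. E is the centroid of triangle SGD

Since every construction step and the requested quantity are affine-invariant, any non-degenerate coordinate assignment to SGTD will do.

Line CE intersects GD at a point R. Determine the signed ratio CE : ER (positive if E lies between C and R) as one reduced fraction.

CE:ER = -1/7

Set S = (0, 0), G = (1, 0), T = (0, 1), D = (2, -2); any affine frame gives the same invariant.
1. C lies on line DS with DC:CS = 2:5 ⇒ C = (10/7, -10/7)
2. E is the centroid of triangle SGD ⇒ E = (1, -2/3)
line CE meets GD at R = (4, -6)
E = C + t·(R−C) with t = -1/6, so CE:ER = -1/6:7/6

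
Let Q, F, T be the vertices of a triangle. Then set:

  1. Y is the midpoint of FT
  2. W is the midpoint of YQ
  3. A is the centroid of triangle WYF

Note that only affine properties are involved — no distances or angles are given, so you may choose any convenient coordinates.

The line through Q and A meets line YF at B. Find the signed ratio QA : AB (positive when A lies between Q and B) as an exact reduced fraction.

QA:AB = 5

Set Q = (0, 0), F = (1, 0), T = (0, 1); any affine frame gives the same invariant.
1. Y is the midpoint of FT ⇒ Y = (1/2, 1/2)
2. W is the midpoint of YQ ⇒ W = (1/4, 1/4)
3. A is the centroid of triangle WYF ⇒ A = (7/12, 1/4)
line QA meets YF at B = (7/10, 3/10)
A = Q + t·(B−Q) with t = 5/6, so QA:AB = 5/6:1/6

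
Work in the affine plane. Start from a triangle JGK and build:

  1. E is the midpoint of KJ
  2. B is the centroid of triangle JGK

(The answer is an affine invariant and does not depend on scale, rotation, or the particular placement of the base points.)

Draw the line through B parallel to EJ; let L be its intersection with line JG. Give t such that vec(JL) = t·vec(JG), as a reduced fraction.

t = 1/3

Assign J = (0, 0), G = (1, 0), K = (0, 1) — the answer is frame-independent, so this choice is without loss of generality.
1. E is the midpoint of KJ ⇒ E = (0, 1/2)
2. B is the centroid of triangle JGK ⇒ B = (1/3, 1/3)
through B parallel to EJ: direction (0, -1/2); meets JG at L = (1/3, 0)
L = J + t·(G−J) with t = 1/3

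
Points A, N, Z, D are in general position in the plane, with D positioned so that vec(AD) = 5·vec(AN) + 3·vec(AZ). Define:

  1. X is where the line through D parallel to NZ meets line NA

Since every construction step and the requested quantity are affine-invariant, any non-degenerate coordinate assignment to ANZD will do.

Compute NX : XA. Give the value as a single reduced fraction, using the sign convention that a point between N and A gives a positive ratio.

Choose coordinates A = (0, 0), N = (1, 0), Z = (0, 1), D = (5, 3).
1. X is where the line through D parallel to NZ meets line NA ⇒ X = (8, 0)
X = N + t·(A−N) with t = -7, so NX:XA = t:(1−t) = -7:8

NX:XA = -7/8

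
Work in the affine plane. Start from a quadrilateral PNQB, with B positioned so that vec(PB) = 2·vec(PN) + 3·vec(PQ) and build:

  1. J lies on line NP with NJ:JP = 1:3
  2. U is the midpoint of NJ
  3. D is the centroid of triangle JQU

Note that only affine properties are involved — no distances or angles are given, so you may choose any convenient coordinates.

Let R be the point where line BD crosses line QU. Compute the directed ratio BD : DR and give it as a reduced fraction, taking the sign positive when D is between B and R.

BD:DR = -91

Work in coordinates with P = (0, 0), N = (1, 0), Q = (0, 1), B = (2, 3).
1. J lies on line NP with NJ:JP = 1:3 ⇒ J = (3/4, 0)
2. U is the midpoint of NJ ⇒ U = (7/8, 0)
3. D is the centroid of triangle JQU ⇒ D = (13/24, 1/3)
line BD meets QU at R = (29/52, 33/91)
D = B + t·(R−B) with t = 91/90, so BD:DR = 91/90:-1/90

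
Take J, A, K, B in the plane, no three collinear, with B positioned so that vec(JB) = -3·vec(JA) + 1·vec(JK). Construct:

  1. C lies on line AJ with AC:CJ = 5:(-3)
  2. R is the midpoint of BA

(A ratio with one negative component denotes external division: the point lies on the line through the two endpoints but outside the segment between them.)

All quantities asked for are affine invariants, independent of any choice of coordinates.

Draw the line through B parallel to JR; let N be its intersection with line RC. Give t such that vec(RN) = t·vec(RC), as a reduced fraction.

Assign J = (0, 0), A = (1, 0), K = (0, 1), B = (-3, 1) — the answer is frame-independent, so this choice is without loss of generality.
1. C lies on line AJ with AC:CJ = 5:(-3) ⇒ C = (-3/2, 0)
2. R is the midpoint of BA ⇒ R = (-1, 1/2)
through B parallel to JR: direction (-1, 1/2); meets RC at N = (-4/3, 1/6)
N = R + t·(C−R) with t = 2/3

t = 2/3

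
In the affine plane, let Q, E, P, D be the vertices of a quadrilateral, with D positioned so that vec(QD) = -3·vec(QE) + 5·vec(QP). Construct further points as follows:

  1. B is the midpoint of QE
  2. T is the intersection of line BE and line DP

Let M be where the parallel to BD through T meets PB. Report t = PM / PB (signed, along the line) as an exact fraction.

Assign Q = (0, 0), E = (1, 0), P = (0, 1), D = (-3, 5) — the answer is frame-independent, so this choice is without loss of generality.
1. B is the midpoint of QE ⇒ B = (1/2, 0)
2. T is the intersection of line BE and line DP ⇒ T = (3/4, 0)
through T parallel to BD: direction (-7/2, 5); meets PB at M = (-1/8, 5/4)
M = P + t·(B−P) with t = -1/4

t = -1/4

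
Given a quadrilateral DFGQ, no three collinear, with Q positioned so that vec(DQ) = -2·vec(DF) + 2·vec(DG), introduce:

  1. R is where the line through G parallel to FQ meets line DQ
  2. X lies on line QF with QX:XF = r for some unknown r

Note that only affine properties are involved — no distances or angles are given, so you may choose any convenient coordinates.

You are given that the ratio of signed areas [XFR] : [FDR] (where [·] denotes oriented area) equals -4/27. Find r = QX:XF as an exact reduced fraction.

Assign D = (0, 0), F = (1, 0), G = (0, 1), Q = (-2, 2) — the answer is frame-independent, so this choice is without loss of generality.
1. R is where the line through G parallel to FQ meets line DQ ⇒ R = (-3, 3)
2. With QX:XF = r, write λ = r/(r+1) so X = Q + λ·(F−Q); X is affine-linear in λ
Every point depending on X is an affine combination of X and λ-independent points, so each such coordinate is linear in λ; the λ² term in each signed area is a multiple of (F−Q)×(F−Q) = 0, so 2·[XFR] and 2·[FDR] are each linear in λ. Evaluating at λ=0 and λ=1:
  2·[XFR] = −λ + 1,   2·[FDR] = -3
So [XFR]:[FDR] = (−λ + 1) / (-3). Setting this equal to -4/27:
  −λ + 1 = -4/27·(-3)  ⇒  λ = 5/9
Then r = λ/(1−λ) = (5/9)/(4/9) = 5/4. Check: with r = 5/4, X = (-1/3, 8/9) and [XFR]:[FDR] = -4/27 as required.

r = 5/4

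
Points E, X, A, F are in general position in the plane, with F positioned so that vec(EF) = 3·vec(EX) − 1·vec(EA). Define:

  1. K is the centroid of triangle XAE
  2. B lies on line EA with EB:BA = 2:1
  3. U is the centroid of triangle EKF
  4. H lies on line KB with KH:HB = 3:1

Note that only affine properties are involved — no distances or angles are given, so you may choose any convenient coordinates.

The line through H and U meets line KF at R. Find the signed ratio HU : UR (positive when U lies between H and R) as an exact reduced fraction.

HU:UR = -7/4

Set E = (0, 0), X = (1, 0), A = (0, 1), F = (3, -1); any affine frame gives the same invariant.
1. K is the centroid of triangle XAE ⇒ K = (1/3, 1/3)
2. B lies on line EA with EB:BA = 2:1 ⇒ B = (0, 2/3)
3. U is the centroid of triangle EKF ⇒ U = (10/9, -2/9)
4. H lies on line KB with KH:HB = 3:1 ⇒ H = (1/12, 7/12)
line HU meets KF at R = (11/21, 5/21)
U = H + t·(R−H) with t = 7/3, so HU:UR = 7/3:-4/3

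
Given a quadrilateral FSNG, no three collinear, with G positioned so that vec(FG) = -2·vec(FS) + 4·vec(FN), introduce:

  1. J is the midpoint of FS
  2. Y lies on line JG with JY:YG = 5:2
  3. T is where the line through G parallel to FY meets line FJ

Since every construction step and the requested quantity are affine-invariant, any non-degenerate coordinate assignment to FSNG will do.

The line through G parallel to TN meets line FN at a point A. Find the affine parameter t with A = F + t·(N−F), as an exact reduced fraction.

Work in coordinates with F = (0, 0), S = (1, 0), N = (0, 1), G = (-2, 4).
1. J is the midpoint of FS ⇒ J = (1/2, 0)
2. Y lies on line JG with JY:YG = 5:2 ⇒ Y = (-9/7, 20/7)
3. T is where the line through G parallel to FY meets line FJ ⇒ T = (-1/5, 0)
through G parallel to TN: direction (1/5, 1); meets FN at A = (0, 14)
A = F + t·(N−F) with t = 14

t = 14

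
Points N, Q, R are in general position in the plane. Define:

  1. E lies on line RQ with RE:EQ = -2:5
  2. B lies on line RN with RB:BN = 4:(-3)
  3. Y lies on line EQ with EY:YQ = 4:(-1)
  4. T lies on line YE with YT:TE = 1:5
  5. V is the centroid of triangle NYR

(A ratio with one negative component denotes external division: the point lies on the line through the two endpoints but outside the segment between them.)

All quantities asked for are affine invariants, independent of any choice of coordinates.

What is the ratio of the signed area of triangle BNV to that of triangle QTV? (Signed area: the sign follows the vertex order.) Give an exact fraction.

Work in coordinates with N = (0, 0), Q = (1, 0), R = (0, 1).
1. E lies on line RQ with RE:EQ = -2:5 ⇒ E = (-2/3, 5/3)
2. B lies on line RN with RB:BN = 4:(-3) ⇒ B = (0, -3)
3. Y lies on line EQ with EY:YQ = 4:(-1) ⇒ Y = (14/9, -5/9)
4. T lies on line YE with YT:TE = 1:5 ⇒ T = (32/27, -5/27)
5. V is the centroid of triangle NYR ⇒ V = (14/27, 4/27)
2·[BNV] = -14/9, 2·[QTV] = -5/81
[BNV]:[QTV] = -14/9:-5/81 = 126/5

[BNV]:[QTV] = 126/5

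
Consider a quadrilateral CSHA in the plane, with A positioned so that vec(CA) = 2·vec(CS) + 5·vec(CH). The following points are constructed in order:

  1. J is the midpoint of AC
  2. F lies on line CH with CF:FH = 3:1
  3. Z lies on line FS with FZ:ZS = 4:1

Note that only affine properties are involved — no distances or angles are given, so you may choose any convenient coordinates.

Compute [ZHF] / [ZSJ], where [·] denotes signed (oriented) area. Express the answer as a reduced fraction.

[ZHF]:[ZSJ] = 2/5

Work in coordinates with C = (0, 0), S = (1, 0), H = (0, 1), A = (2, 5).
1. J is the midpoint of AC ⇒ J = (1, 5/2)
2. F lies on line CH with CF:FH = 3:1 ⇒ F = (0, 3/4)
3. Z lies on line FS with FZ:ZS = 4:1 ⇒ Z = (4/5, 3/20)
2·[ZHF] = 1/5, 2·[ZSJ] = 1/2
[ZHF]:[ZSJ] = 1/5:1/2 = 2/5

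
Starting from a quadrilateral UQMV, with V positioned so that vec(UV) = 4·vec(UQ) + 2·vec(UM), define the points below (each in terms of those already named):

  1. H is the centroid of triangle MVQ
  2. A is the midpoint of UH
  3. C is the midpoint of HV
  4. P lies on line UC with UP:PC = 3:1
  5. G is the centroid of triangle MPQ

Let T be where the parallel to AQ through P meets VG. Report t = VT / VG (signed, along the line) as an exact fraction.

t = 39/61

Set U = (0, 0), Q = (1, 0), M = (0, 1), V = (4, 2); any affine frame gives the same invariant.
1. H is the centroid of triangle MVQ ⇒ H = (5/3, 1)
2. A is the midpoint of UH ⇒ A = (5/6, 1/2)
3. C is the midpoint of HV ⇒ C = (17/6, 3/2)
4. P lies on line UC with UP:PC = 3:1 ⇒ P = (17/8, 9/8)
5. G is the centroid of triangle MPQ ⇒ G = (25/24, 17/24)
through P parallel to AQ: direction (1/6, -1/2); meets VG at T = (1029/488, 573/488)
T = V + t·(G−V) with t = 39/61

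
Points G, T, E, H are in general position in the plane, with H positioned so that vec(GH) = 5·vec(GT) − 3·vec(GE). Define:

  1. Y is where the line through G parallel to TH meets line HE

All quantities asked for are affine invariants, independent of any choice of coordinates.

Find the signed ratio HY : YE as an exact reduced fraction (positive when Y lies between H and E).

Assign G = (0, 0), T = (1, 0), E = (0, 1), H = (5, -3) — the answer is frame-independent, so this choice is without loss of generality.
1. Y is where the line through G parallel to TH meets line HE ⇒ Y = (20, -15)
Y = H + t·(E−H) with t = -3, so HY:YE = t:(1−t) = -3:4

HY:YE = -3/4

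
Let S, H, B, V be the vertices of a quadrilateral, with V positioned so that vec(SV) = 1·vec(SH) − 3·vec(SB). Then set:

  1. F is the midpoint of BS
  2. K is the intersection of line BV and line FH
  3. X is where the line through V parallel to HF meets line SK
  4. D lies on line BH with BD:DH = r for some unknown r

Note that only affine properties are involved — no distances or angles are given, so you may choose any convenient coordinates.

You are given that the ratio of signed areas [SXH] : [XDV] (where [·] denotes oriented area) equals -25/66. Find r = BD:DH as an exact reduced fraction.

r = 2/3

Work in coordinates with S = (0, 0), H = (1, 0), B = (0, 1), V = (1, -3).
1. F is the midpoint of BS ⇒ F = (0, 1/2)
2. K is the intersection of line BV and line FH ⇒ K = (1/7, 3/7)
3. X is where the line through V parallel to HF meets line SK ⇒ X = (-5/7, -15/7)
4. With BD:DH = r, write λ = r/(r+1) so D = B + λ·(H−B); D is affine-linear in λ
Every point depending on D is an affine combination of D and λ-independent points, so each such coordinate is linear in λ; the λ² term in each signed area is a multiple of (H−B)×(H−B) = 0, so 2·[SXH] and 2·[XDV] are each linear in λ. Evaluating at λ=0 and λ=1:
  2·[SXH] = 15/7,   2·[XDV] = 6/7·λ − 6
So [SXH]:[XDV] = (15/7) / (6/7·λ − 6). Setting this equal to -25/66:
  15/7 = -25/66·(6/7·λ − 6)  ⇒  λ = 2/5
Then r = λ/(1−λ) = (2/5)/(3/5) = 2/3. Check: with r = 2/3, D = (2/5, 3/5) and [SXH]:[XDV] = -25/66 as required.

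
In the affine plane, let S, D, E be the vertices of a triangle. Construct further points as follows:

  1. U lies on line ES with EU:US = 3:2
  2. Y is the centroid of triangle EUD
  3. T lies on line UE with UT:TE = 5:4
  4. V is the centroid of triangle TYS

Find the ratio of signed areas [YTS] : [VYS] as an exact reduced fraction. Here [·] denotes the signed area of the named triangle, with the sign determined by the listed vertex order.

[YTS]:[VYS] = -3

Assign S = (0, 0), D = (1, 0), E = (0, 1) — the answer is frame-independent, so this choice is without loss of generality.
1. U lies on line ES with EU:US = 3:2 ⇒ U = (0, 2/5)
2. Y is the centroid of triangle EUD ⇒ Y = (1/3, 7/15)
3. T lies on line UE with UT:TE = 5:4 ⇒ T = (0, 11/15)
4. V is the centroid of triangle TYS ⇒ V = (1/9, 2/5)
2·[YTS] = 11/45, 2·[VYS] = -11/135
[YTS]:[VYS] = 11/45:-11/135 = -3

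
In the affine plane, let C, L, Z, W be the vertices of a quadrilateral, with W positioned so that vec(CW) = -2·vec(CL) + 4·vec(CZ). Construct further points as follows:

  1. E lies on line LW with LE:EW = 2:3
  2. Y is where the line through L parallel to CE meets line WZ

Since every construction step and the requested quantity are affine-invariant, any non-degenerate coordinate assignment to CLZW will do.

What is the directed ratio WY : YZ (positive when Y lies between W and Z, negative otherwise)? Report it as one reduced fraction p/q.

Work in coordinates with C = (0, 0), L = (1, 0), Z = (0, 1), W = (-2, 4).
1. E lies on line LW with LE:EW = 2:3 ⇒ E = (-1/5, 8/5)
2. Y is where the line through L parallel to CE meets line WZ ⇒ Y = (14/13, -8/13)
Y = W + t·(Z−W) with t = 20/13, so WY:YZ = t:(1−t) = 20/13:-7/13

WY:YZ = -20/7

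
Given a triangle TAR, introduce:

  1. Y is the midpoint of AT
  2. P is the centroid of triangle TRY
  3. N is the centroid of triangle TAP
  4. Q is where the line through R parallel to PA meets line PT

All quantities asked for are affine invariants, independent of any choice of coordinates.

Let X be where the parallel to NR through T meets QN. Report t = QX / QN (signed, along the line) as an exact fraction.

Assign T = (0, 0), A = (1, 0), R = (0, 1) — the answer is frame-independent, so this choice is without loss of generality.
1. Y is the midpoint of AT ⇒ Y = (1/2, 0)
2. P is the centroid of triangle TRY ⇒ P = (1/6, 1/3)
3. N is the centroid of triangle TAP ⇒ N = (7/18, 1/9)
4. Q is where the line through R parallel to PA meets line PT ⇒ Q = (5/12, 5/6)
through T parallel to NR: direction (-7/18, 8/9); meets QN at X = (35/99, -80/99)
X = Q + t·(N−Q) with t = 25/11

t = 25/11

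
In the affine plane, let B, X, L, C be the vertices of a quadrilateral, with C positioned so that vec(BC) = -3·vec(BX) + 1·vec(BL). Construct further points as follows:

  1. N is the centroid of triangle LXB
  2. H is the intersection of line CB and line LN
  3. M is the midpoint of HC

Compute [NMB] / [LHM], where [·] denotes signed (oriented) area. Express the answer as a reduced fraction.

[NMB]:[LHM] = -8/27

Work in coordinates with B = (0, 0), X = (1, 0), L = (0, 1), C = (-3, 1).
1. N is the centroid of triangle LXB ⇒ N = (1/3, 1/3)
2. H is the intersection of line CB and line LN ⇒ H = (3/5, -1/5)
3. M is the midpoint of HC ⇒ M = (-6/5, 2/5)
2·[NMB] = 8/15, 2·[LHM] = -9/5
[NMB]:[LHM] = 8/15:-9/5 = -8/27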